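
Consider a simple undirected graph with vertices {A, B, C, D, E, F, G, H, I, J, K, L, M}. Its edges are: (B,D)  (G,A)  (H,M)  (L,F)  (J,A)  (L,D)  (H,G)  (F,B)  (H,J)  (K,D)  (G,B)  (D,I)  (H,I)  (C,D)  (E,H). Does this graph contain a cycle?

Yes

|V| = 13, |E| = 15, number of components = 1.
One cycle is B-D-L-F-B.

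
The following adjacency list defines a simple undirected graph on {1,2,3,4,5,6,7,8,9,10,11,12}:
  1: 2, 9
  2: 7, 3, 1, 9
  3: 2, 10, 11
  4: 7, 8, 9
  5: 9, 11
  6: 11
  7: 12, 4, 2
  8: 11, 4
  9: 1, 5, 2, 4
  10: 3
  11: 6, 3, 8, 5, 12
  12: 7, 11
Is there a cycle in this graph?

Yes

The graph has 12 vertices, 16 edges, and 1 connected component.
Since 16 > 12 - 1, a cycle must exist; for instance 2-3-11-8-4-7-2.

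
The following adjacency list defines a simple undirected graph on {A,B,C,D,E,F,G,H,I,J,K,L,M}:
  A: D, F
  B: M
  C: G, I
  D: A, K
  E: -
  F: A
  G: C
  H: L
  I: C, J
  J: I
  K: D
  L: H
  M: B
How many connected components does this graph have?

Component: {E}
Component: {B, M}
Component: {H, L}
Component: {A, D, F, K}
Component: {C, G, I, J}

5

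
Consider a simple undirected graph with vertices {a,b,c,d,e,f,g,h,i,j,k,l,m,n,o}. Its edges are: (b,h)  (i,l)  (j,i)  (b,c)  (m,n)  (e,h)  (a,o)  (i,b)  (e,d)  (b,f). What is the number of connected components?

5

Component: {g}
Component: {k}
Component: {a, o}
Component: {m, n}
Component: {b, c, d, e, f, h, i, j, l}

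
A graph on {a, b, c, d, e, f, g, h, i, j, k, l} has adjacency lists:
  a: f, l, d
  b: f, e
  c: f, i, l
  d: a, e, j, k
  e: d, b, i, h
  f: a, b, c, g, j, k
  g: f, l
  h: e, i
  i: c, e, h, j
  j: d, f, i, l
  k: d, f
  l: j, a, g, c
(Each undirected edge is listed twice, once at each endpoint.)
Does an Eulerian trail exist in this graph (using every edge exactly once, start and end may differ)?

Degrees: a:3, b:2, c:3, d:4, e:4, f:6, g:2, h:2, i:4, j:4, k:2, l:4
Odd-degree vertices: a, c (2 total).
With 2 odd-degree vertices and all edges in one connected piece, an Eulerian trail exists (from a to c).

Yes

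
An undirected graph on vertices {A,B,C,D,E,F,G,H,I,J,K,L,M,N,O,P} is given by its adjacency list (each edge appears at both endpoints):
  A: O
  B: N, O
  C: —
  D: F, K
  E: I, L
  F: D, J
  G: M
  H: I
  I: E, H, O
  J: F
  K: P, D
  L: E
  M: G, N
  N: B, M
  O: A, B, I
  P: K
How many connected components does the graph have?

Component: {C}
Component: {D, F, J, K, P}
Component: {A, B, E, G, H, I, L, M, N, O}

3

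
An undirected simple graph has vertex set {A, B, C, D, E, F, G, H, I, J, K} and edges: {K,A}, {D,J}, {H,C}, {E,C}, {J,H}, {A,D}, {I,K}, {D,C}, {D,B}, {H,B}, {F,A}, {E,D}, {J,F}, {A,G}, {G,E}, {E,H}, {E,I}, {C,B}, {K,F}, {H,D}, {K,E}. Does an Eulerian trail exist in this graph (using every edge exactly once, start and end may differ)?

No

Degrees: A:4, B:3, C:4, D:6, E:6, F:3, G:2, H:5, I:2, J:3, K:4
Odd-degree vertices: B, F, H, J (4 total).
An Eulerian trail requires 0 or 2 odd-degree vertices; here there are 4.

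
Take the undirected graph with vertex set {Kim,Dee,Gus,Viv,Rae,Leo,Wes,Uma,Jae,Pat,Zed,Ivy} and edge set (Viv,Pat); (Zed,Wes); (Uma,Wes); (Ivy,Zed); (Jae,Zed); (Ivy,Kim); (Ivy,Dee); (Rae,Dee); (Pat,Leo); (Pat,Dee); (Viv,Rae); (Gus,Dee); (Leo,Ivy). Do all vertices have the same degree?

Degrees: Kim:1, Dee:4, Gus:1, Viv:2, Rae:2, Leo:2, Wes:2, Uma:1, Jae:1, Pat:3, Zed:3, Ivy:4
Degrees are not all equal (e.g. deg(Kim)=1 but deg(Dee)=4); not regular.

No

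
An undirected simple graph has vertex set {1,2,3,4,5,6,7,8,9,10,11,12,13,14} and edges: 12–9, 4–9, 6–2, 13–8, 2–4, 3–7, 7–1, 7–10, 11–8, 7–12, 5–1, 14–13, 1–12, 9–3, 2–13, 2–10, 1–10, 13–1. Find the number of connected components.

1

Component: {1, 2, 3, 4, 5, 6, 7, 8, 9, 10, 11, 12, 13, 14}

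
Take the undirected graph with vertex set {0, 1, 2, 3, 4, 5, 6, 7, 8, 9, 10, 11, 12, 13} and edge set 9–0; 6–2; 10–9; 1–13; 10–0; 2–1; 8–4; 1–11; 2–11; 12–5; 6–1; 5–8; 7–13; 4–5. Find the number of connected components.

Component: {3}
Component: {0, 9, 10}
Component: {4, 5, 8, 12}
Component: {1, 2, 6, 7, 11, 13}

4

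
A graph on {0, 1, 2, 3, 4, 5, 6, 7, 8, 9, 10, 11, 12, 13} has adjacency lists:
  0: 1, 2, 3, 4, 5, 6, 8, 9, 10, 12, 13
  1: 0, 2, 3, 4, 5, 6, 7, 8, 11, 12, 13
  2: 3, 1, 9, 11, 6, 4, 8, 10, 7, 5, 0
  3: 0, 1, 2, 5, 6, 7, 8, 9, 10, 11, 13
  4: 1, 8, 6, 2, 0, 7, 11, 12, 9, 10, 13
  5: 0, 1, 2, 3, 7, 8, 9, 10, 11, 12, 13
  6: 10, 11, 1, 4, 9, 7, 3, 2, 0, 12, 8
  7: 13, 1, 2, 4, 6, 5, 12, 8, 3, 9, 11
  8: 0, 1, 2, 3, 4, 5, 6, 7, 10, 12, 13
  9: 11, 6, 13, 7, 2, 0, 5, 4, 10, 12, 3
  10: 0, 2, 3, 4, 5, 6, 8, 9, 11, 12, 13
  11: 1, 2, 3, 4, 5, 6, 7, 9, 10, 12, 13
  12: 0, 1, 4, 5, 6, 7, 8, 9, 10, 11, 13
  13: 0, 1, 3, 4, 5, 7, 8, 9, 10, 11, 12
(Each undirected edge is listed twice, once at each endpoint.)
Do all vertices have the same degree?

Yes

Degrees: 0:11, 1:11, 2:11, 3:11, 4:11, 5:11, 6:11, 7:11, 8:11, 9:11, 10:11, 11:11, 12:11, 13:11
Every vertex has degree 11, so the graph is 11-regular.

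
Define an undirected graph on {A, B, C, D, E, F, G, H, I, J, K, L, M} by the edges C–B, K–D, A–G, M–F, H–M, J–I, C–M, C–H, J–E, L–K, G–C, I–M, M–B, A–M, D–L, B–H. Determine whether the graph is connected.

No

Component: {D, K, L}
Component: {A, B, C, E, F, G, H, I, J, M}
There are 2 separate components, so the graph is not connected.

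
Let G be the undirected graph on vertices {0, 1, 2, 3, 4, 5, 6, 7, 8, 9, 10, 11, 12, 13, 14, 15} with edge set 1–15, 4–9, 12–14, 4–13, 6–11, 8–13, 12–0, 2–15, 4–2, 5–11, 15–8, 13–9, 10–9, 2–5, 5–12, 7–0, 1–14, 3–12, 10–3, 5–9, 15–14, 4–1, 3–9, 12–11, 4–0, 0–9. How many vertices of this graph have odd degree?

Degrees: 0:4, 1:3, 2:3, 3:3, 4:5, 5:4, 6:1, 7:1, 8:2, 9:6, 10:2, 11:3, 12:5, 13:3, 14:3, 15:4
Odd-degree vertices: 1, 2, 3, 4, 6, 7, 11, 12, 13, 14.

10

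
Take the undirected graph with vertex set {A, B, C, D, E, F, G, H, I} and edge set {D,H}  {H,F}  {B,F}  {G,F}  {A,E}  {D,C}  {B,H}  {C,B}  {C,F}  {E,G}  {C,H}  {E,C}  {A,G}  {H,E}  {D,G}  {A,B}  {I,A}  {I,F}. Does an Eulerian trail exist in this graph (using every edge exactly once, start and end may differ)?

Degrees: A:4, B:4, C:5, D:3, E:4, F:5, G:4, H:5, I:2
Odd-degree vertices: C, D, F, H (4 total).
With 4 odd-degree vertices (more than two), no single trail can use every edge.

No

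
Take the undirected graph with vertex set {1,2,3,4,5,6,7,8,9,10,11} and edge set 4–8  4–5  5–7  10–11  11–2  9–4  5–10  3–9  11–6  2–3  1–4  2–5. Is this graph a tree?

No

The graph has 11 vertices and 12 edges.
Connected but with 12 > 10 edges, so it has a cycle and is not a tree.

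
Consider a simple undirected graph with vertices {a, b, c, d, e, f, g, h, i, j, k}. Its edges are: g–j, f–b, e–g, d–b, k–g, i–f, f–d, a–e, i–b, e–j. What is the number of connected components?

4

Component: {c}
Component: {h}
Component: {b, d, f, i}
Component: {a, e, g, j, k}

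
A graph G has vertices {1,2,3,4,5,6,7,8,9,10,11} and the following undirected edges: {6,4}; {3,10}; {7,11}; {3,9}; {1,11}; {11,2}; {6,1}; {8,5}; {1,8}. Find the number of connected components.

2

Component: {3, 9, 10}
Component: {1, 2, 4, 5, 6, 7, 8, 11}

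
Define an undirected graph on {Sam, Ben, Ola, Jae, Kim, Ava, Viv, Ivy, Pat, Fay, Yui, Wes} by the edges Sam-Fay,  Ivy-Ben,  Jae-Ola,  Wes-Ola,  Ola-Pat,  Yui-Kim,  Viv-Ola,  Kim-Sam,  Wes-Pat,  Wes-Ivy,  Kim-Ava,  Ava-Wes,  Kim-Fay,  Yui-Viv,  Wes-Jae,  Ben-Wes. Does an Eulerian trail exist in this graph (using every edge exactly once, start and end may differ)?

Yes

Degrees: Sam:2, Ben:2, Ola:4, Jae:2, Kim:4, Ava:2, Viv:2, Ivy:2, Pat:2, Fay:2, Yui:2, Wes:6
Odd-degree vertices: none (0 total).
With 0 odd-degree vertices and all edges in one connected piece, an Eulerian trail exists.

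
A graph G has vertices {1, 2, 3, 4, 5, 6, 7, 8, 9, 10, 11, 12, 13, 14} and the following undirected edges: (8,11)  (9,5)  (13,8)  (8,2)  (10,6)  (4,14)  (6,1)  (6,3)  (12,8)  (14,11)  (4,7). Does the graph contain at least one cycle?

|V| = 14, |E| = 11, number of components = 3.
A forest on 14 vertices with 3 components has exactly 11 edges, which matches — so no cycle.

No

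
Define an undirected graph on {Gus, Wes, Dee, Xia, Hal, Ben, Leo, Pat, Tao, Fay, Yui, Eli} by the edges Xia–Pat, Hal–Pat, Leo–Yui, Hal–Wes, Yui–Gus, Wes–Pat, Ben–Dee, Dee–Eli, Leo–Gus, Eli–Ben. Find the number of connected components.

5

Component: {Tao}
Component: {Fay}
Component: {Gus, Leo, Yui}
Component: {Dee, Ben, Eli}
Component: {Wes, Xia, Hal, Pat}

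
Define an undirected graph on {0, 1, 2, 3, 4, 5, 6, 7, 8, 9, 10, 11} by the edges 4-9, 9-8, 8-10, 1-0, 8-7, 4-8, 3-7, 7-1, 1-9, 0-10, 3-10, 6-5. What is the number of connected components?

Component: {2}
Component: {11}
Component: {5, 6}
Component: {0, 1, 3, 4, 7, 8, 9, 10}

4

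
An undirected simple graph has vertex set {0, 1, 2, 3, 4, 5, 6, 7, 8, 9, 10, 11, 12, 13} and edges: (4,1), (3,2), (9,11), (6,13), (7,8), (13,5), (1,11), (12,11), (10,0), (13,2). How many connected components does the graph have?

Component: {0, 10}
Component: {7, 8}
Component: {1, 4, 9, 11, 12}
Component: {2, 3, 5, 6, 13}

4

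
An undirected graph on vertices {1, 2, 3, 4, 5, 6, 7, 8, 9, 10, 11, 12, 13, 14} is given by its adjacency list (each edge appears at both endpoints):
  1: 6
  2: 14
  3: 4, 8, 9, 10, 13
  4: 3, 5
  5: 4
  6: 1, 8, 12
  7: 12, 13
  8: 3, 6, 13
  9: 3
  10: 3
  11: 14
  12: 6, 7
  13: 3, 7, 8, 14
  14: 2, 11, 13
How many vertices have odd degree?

10

Degrees: 1:1, 2:1, 3:5, 4:2, 5:1, 6:3, 7:2, 8:3, 9:1, 10:1, 11:1, 12:2, 13:4, 14:3
Odd-degree vertices: 1, 2, 3, 5, 6, 8, 9, 10, 11, 14.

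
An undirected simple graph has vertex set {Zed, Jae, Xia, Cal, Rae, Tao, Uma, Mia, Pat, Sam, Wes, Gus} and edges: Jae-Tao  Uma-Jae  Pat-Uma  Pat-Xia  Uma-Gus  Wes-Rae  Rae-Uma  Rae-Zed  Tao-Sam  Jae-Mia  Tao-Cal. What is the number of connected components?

Component: {Zed, Jae, Xia, Cal, Rae, Tao, Uma, Mia, Pat, Sam, Wes, Gus}

1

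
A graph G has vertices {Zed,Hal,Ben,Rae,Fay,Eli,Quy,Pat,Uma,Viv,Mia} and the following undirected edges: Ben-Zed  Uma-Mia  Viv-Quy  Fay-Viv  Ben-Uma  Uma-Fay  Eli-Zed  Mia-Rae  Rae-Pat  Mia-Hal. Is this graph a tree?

|V| = 11, |E| = 10.
Connected and |E| = |V| - 1, which characterizes a tree.

Yes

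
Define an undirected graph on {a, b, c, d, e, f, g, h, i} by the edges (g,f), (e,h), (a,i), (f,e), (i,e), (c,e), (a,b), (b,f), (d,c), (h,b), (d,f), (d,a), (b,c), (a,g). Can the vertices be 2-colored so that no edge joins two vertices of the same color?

The cycle e-c-b-a-i-e has length 5, which is odd, so the graph is not bipartite.

No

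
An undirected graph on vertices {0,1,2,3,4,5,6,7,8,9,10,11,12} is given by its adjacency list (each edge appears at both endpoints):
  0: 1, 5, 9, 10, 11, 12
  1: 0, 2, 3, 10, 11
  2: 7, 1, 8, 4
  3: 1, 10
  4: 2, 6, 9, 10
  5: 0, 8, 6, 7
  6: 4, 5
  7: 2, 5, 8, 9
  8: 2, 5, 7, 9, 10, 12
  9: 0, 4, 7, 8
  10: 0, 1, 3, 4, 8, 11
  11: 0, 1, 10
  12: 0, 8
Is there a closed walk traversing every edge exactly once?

Degrees: 0:6, 1:5, 2:4, 3:2, 4:4, 5:4, 6:2, 7:4, 8:6, 9:4, 10:6, 11:3, 12:2
1, 11 have odd degree; an Eulerian circuit needs every degree to be even, so none exists.

No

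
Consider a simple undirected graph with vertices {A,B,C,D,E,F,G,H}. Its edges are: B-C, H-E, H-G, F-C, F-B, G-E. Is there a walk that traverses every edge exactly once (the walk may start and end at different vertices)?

Degrees: A:0, B:2, C:2, D:0, E:2, F:2, G:2, H:2
Odd-degree vertices: none (0 total).
The edges lie in more than one component, so no single trail can cover them all.

No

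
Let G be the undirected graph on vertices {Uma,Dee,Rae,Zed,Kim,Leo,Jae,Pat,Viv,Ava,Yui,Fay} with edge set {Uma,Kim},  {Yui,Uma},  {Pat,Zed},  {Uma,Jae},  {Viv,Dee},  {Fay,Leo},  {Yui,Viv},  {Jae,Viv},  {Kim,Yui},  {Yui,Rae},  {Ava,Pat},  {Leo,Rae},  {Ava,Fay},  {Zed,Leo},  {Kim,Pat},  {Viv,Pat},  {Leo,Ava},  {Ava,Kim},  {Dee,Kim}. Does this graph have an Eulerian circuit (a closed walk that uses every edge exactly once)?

Degrees: Uma:3, Dee:2, Rae:2, Zed:2, Kim:5, Leo:4, Jae:2, Pat:4, Viv:4, Ava:4, Yui:4, Fay:2
Vertices with odd degree: Uma, Kim. An Eulerian circuit requires all degrees even.

No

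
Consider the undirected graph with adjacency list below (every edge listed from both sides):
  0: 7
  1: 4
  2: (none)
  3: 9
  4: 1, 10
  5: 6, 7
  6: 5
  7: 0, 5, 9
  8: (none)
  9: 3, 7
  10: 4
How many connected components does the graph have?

Component: {2}
Component: {8}
Component: {1, 4, 10}
Component: {0, 3, 5, 6, 7, 9}

4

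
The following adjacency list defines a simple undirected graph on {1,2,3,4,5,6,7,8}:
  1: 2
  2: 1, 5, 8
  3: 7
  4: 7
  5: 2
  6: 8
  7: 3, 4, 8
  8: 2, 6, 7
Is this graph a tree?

|V| = 8, |E| = 7.
It is connected with exactly 7 edges, hence acyclic — it is a tree.

Yes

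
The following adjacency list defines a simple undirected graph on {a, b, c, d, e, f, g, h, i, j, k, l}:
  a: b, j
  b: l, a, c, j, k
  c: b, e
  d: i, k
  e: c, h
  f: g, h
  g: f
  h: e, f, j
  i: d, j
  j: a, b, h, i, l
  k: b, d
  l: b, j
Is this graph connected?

Starting from a and exploring outward reaches every vertex (a, j, b, l, h, i, c, k, f, e, d, g); the graph is connected.

Yes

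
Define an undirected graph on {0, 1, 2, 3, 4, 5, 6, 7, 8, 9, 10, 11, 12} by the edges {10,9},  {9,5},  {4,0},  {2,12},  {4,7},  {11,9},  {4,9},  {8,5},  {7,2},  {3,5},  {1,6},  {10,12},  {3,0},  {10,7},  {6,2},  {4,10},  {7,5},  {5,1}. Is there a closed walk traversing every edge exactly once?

No

Degrees: 0:2, 1:2, 2:3, 3:2, 4:4, 5:5, 6:2, 7:4, 8:1, 9:4, 10:4, 11:1, 12:2
Vertices with odd degree: 2, 5, 8, 11. An Eulerian circuit requires all degrees even.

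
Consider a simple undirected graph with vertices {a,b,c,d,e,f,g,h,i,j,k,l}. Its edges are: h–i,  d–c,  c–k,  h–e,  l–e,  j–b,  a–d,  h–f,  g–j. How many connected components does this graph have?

Component: {b, g, j}
Component: {a, c, d, k}
Component: {e, f, h, i, l}

3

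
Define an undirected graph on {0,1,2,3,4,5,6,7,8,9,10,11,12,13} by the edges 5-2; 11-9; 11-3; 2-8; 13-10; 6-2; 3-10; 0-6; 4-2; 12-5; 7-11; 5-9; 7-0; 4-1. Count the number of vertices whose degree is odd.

6

Degrees: 0:2, 1:1, 2:4, 3:2, 4:2, 5:3, 6:2, 7:2, 8:1, 9:2, 10:2, 11:3, 12:1, 13:1
Odd-degree vertices: 1, 5, 8, 11, 12, 13.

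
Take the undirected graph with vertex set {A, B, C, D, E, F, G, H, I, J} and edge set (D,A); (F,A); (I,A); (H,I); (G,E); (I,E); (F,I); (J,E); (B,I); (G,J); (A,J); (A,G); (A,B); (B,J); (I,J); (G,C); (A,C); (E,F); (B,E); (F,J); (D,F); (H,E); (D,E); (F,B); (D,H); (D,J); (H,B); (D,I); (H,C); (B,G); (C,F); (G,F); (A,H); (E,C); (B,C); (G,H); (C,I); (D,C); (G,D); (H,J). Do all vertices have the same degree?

Degrees: A:8, B:8, C:8, D:8, E:8, F:8, G:8, H:8, I:8, J:8
All degrees equal 8; the graph is regular.

Yes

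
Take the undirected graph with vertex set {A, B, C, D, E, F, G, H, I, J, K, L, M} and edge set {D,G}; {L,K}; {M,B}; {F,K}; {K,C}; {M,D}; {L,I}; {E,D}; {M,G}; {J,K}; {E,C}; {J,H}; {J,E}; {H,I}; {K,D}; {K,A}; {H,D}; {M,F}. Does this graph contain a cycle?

Yes

|V| = 13, |E| = 18, number of components = 1.
Since 18 > 13 - 1, a cycle must exist; for instance K-J-H-D-K.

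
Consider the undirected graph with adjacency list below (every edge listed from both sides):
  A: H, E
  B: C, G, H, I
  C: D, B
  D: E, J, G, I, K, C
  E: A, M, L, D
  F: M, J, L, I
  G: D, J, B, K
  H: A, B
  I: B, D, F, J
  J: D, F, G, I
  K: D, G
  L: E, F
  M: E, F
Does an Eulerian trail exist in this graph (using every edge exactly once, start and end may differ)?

Degrees: A:2, B:4, C:2, D:6, E:4, F:4, G:4, H:2, I:4, J:4, K:2, L:2, M:2
Odd-degree vertices: none (0 total).
With 0 odd-degree vertices and all edges in one connected piece, an Eulerian trail exists.

Yes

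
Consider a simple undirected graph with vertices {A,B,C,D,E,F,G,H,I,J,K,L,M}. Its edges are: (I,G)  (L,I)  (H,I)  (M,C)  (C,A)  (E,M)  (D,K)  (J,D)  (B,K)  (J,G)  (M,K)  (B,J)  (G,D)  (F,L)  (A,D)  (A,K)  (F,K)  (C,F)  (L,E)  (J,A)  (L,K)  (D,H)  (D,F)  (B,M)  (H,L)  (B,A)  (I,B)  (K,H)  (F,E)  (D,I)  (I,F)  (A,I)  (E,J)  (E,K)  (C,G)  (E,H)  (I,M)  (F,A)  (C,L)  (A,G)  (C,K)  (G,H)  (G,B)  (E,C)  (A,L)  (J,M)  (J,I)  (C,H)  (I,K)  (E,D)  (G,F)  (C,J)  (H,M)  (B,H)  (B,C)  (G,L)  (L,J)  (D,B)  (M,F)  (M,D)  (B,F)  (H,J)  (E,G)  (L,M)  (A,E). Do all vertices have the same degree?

Yes

Degrees: A:10, B:10, C:10, D:10, E:10, F:10, G:10, H:10, I:10, J:10, K:10, L:10, M:10
All degrees equal 10; the graph is regular.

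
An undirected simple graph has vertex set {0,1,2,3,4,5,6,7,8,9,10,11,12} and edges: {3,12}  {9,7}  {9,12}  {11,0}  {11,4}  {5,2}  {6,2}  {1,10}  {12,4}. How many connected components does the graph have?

4

Component: {8}
Component: {1, 10}
Component: {2, 5, 6}
Component: {0, 3, 4, 7, 9, 11, 12}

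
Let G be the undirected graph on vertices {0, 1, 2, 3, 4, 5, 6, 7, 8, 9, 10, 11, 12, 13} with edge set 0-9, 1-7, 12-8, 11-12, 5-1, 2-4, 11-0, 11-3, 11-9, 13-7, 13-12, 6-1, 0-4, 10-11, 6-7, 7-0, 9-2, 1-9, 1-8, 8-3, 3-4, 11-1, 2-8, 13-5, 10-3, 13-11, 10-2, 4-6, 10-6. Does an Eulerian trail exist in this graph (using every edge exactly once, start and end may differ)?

Degrees: 0:4, 1:6, 2:4, 3:4, 4:4, 5:2, 6:4, 7:4, 8:4, 9:4, 10:4, 11:7, 12:3, 13:4
Odd-degree vertices: 11, 12 (2 total).
With 2 odd-degree vertices and all edges in one connected piece, an Eulerian trail exists (from 11 to 12).

Yes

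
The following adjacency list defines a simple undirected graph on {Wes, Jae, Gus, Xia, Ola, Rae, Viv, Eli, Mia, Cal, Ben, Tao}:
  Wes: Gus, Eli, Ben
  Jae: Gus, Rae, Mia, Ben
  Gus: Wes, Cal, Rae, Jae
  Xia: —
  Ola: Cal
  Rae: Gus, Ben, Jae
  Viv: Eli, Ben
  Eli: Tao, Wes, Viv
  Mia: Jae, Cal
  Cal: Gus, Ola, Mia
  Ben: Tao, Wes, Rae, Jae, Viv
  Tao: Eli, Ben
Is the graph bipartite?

No

Jae-Rae-Gus-Jae is an odd cycle (length 3), and a bipartite graph can contain only even cycles.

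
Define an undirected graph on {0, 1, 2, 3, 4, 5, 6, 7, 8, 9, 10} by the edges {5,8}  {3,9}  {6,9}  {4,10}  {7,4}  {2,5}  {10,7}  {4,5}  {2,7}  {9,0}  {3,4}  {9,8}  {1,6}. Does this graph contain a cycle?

Yes

The graph has 11 vertices, 13 edges, and 1 connected component.
One cycle is 4-7-10-4.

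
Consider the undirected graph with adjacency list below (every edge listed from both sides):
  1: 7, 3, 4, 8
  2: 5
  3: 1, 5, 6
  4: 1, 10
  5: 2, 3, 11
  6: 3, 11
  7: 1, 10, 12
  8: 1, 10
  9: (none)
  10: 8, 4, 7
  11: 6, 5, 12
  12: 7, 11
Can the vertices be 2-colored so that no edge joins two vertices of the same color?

Color {2, 3, 4, 7, 8, 9, 11} black and {1, 5, 6, 10, 12} white. No edge joins two same-colored vertices, so the graph is bipartite.

Yes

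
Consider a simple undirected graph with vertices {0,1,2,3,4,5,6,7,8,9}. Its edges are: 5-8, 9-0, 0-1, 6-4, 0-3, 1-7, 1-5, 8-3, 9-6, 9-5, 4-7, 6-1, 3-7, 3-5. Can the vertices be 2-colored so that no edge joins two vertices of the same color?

No

The cycle 5-8-3-5 has length 3, which is odd, so the graph is not bipartite.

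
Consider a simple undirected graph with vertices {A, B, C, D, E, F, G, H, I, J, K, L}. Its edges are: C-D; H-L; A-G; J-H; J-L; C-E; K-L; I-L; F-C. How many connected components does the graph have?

4

Component: {B}
Component: {A, G}
Component: {C, D, E, F}
Component: {H, I, J, K, L}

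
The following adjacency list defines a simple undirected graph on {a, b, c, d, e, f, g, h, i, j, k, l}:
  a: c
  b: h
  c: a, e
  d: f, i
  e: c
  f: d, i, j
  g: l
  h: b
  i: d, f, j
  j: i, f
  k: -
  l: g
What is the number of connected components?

5

Component: {k}
Component: {b, h}
Component: {g, l}
Component: {a, c, e}
Component: {d, f, i, j}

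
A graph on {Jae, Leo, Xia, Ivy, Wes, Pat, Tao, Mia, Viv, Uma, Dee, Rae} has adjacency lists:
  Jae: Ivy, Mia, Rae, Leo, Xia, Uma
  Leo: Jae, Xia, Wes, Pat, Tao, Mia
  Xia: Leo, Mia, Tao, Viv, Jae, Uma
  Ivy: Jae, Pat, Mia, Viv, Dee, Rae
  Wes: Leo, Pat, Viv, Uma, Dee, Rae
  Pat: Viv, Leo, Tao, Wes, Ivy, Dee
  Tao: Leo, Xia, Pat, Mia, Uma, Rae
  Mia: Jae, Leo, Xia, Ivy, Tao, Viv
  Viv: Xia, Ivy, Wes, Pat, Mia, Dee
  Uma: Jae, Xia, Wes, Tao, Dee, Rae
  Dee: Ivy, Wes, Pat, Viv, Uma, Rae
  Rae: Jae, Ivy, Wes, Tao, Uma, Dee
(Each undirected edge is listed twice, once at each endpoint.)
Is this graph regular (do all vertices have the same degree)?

Degrees: Jae:6, Leo:6, Xia:6, Ivy:6, Wes:6, Pat:6, Tao:6, Mia:6, Viv:6, Uma:6, Dee:6, Rae:6
Every vertex has degree 6, so the graph is 6-regular.

Yes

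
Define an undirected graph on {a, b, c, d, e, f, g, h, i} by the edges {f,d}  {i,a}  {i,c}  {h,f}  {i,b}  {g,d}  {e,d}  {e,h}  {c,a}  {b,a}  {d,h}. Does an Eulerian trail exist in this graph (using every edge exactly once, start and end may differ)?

Degrees: a:3, b:2, c:2, d:4, e:2, f:2, g:1, h:3, i:3
Odd-degree vertices: a, g, h, i (4 total).
With 4 odd-degree vertices (more than two), no single trail can use every edge.

No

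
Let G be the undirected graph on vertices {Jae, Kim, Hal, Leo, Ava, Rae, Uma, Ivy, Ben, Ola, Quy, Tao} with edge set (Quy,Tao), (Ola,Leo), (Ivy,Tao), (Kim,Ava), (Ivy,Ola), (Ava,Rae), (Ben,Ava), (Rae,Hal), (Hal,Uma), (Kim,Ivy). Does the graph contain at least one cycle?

No

The graph has 12 vertices, 10 edges, and 2 connected components.
A forest on 12 vertices with 2 components has exactly 10 edges, which matches — so no cycle.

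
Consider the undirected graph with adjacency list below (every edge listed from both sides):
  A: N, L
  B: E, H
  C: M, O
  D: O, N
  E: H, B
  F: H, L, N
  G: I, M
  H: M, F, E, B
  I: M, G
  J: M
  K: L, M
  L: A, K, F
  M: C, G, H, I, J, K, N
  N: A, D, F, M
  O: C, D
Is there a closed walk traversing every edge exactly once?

Degrees: A:2, B:2, C:2, D:2, E:2, F:3, G:2, H:4, I:2, J:1, K:2, L:3, M:7, N:4, O:2
Vertices with odd degree: F, J, L, M. An Eulerian circuit requires all degrees even.

No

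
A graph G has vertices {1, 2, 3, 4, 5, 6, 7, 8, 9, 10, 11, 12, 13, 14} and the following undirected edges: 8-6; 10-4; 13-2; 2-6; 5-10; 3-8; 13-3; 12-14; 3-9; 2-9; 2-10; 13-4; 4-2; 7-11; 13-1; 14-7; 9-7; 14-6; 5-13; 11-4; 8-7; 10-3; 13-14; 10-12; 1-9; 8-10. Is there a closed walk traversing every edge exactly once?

No

Degrees: 1:2, 2:5, 3:4, 4:4, 5:2, 6:3, 7:4, 8:4, 9:4, 10:6, 11:2, 12:2, 13:6, 14:4
2, 6 have odd degree; an Eulerian circuit needs every degree to be even, so none exists.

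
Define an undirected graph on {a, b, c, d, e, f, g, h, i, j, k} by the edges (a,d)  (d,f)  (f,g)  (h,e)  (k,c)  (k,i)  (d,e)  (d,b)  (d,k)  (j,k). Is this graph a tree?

Yes

The graph has 11 vertices and 10 edges.
Connected and |E| = |V| - 1, which characterizes a tree.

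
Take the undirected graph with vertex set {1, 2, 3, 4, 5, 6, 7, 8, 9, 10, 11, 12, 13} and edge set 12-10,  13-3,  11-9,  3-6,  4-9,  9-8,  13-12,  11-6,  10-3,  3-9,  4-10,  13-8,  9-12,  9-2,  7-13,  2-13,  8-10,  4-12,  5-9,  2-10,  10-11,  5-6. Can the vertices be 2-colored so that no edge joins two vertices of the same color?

No

The cycle 12-4-10-12 has length 3, which is odd, so the graph is not bipartite.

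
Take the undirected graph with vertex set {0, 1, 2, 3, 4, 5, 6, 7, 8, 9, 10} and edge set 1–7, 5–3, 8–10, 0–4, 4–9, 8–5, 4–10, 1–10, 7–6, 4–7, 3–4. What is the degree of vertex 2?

0

2 has no neighbors.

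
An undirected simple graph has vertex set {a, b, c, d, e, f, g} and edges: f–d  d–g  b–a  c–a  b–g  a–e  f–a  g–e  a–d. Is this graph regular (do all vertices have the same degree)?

No

Degrees: a:5, b:2, c:1, d:3, e:2, f:2, g:3
Vertex c has degree 1 while a has degree 5, so the graph is not regular.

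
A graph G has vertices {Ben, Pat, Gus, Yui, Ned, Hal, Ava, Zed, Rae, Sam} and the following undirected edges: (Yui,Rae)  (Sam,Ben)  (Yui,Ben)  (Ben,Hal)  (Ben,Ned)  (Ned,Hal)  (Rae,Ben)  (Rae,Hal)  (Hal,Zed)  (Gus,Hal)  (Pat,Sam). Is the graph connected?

Component: {Ava}
Component: {Ben, Pat, Gus, Yui, Ned, Hal, Zed, Rae, Sam}
No edge joins these 2 groups, so the graph is disconnected.

No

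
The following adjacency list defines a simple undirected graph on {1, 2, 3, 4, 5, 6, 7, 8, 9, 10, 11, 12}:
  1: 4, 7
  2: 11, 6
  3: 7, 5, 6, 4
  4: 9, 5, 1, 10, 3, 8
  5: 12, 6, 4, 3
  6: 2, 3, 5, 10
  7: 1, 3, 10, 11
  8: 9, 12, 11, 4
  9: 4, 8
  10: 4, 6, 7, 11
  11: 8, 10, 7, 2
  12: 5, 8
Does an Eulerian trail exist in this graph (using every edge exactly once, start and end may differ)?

Degrees: 1:2, 2:2, 3:4, 4:6, 5:4, 6:4, 7:4, 8:4, 9:2, 10:4, 11:4, 12:2
Odd-degree vertices: none (0 total).
With 0 odd-degree vertices and all edges in one connected piece, an Eulerian trail exists.

Yes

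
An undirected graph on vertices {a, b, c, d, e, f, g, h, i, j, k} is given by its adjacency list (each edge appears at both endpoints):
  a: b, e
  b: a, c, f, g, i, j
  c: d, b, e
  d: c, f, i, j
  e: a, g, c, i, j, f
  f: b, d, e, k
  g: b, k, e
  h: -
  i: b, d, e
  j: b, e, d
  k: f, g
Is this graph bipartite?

Partition the vertices as {b, d, e, h, k} vs {a, c, f, g, i, j}. Each listed edge has one endpoint in each part, so the graph is bipartite.

Yes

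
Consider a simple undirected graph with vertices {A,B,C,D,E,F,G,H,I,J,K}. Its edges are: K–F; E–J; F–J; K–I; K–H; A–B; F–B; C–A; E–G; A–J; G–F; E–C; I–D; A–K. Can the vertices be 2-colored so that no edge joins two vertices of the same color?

Color {B, C, D, G, J, K} black and {A, E, F, H, I} white. No edge joins two same-colored vertices, so the graph is bipartite.

Yes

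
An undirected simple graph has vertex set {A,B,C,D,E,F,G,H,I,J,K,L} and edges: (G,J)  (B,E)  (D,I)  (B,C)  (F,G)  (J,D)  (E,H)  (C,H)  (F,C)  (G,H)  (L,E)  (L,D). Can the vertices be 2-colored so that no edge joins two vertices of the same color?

A valid 2-coloring puts {A, C, D, E, G, K} on one side and {B, F, H, I, J, L} on the other; every edge crosses between the two sides.

Yes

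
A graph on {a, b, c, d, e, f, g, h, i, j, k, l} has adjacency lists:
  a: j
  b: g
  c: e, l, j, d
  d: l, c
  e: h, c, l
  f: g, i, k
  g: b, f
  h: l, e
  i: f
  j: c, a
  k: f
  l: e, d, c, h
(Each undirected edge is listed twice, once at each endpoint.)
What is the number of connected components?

2

Component: {b, f, g, i, k}
Component: {a, c, d, e, h, j, l}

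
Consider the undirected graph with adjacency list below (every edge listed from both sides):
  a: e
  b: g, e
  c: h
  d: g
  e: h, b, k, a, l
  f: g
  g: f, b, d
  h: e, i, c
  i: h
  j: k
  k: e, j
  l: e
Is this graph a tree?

Yes

|V| = 12, |E| = 11.
It is connected with exactly 11 edges, hence acyclic — it is a tree.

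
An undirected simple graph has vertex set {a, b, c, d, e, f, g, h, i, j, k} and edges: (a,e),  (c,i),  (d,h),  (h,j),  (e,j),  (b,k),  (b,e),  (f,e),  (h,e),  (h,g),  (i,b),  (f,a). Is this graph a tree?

The graph has 11 vertices and 12 edges.
A tree on 11 vertices has exactly 10 edges; this graph has 12, so it contains a cycle and is not a tree.

No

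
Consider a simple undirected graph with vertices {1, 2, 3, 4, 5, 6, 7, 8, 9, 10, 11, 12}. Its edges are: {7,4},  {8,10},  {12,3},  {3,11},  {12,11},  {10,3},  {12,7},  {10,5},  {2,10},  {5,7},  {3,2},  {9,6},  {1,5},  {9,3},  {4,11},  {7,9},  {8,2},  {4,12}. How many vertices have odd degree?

8

Degrees: 1:1, 2:3, 3:5, 4:3, 5:3, 6:1, 7:4, 8:2, 9:3, 10:4, 11:3, 12:4
Odd-degree vertices: 1, 2, 3, 4, 5, 6, 9, 11.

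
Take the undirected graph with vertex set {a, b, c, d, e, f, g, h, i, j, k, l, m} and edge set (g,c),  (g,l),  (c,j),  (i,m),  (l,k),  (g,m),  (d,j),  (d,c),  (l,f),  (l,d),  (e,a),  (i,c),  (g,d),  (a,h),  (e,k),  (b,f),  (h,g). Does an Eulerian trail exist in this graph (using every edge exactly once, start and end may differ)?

Degrees: a:2, b:1, c:4, d:4, e:2, f:2, g:5, h:2, i:2, j:2, k:2, l:4, m:2
Odd-degree vertices: b, g (2 total).
The non-isolated vertices are connected and exactly 2 have odd degree, so an Eulerian trail exists (from b to g).

Yes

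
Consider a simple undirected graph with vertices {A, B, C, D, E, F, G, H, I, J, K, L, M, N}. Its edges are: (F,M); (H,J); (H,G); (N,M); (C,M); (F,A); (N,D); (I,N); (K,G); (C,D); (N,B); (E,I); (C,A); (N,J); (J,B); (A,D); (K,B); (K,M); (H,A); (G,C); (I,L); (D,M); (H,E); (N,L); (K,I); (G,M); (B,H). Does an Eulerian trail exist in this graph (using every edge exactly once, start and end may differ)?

Yes

Degrees: A:4, B:4, C:4, D:4, E:2, F:2, G:4, H:5, I:4, J:3, K:4, L:2, M:6, N:6
Odd-degree vertices: H, J (2 total).
With 2 odd-degree vertices and all edges in one connected piece, an Eulerian trail exists (from H to J).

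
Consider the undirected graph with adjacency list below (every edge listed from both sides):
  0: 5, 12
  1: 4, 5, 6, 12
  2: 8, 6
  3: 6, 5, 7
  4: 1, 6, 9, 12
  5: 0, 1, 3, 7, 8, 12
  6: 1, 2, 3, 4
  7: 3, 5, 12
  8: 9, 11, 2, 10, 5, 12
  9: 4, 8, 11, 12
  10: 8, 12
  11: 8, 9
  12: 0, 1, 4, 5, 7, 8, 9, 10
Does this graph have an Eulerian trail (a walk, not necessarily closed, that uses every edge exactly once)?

Degrees: 0:2, 1:4, 2:2, 3:3, 4:4, 5:6, 6:4, 7:3, 8:6, 9:4, 10:2, 11:2, 12:8
Odd-degree vertices: 3, 7 (2 total).
The non-isolated vertices are connected and exactly 2 have odd degree, so an Eulerian trail exists (from 3 to 7).

Yes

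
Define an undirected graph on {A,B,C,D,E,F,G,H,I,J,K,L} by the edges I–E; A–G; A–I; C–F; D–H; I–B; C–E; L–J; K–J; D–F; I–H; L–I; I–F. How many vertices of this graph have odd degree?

Degrees: A:2, B:1, C:2, D:2, E:2, F:3, G:1, H:2, I:6, J:2, K:1, L:2
Odd-degree vertices: B, F, G, K.

4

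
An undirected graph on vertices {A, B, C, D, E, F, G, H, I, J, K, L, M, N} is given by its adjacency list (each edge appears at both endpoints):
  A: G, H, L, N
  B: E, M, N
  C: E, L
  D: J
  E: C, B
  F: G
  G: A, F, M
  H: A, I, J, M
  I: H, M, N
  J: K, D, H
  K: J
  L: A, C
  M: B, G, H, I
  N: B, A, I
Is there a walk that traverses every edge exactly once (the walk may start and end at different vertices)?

Degrees: A:4, B:3, C:2, D:1, E:2, F:1, G:3, H:4, I:3, J:3, K:1, L:2, M:4, N:3
Odd-degree vertices: B, D, F, G, I, J, K, N (8 total).
An Eulerian trail requires 0 or 2 odd-degree vertices; here there are 8.

No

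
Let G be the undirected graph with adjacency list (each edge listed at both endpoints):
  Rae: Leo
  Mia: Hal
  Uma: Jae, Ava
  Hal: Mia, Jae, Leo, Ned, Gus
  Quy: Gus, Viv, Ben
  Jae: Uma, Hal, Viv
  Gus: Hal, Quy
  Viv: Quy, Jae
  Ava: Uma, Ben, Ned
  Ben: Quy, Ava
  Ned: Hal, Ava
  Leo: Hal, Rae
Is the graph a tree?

No

The graph has 12 vertices and 14 edges.
Connected but with 14 > 11 edges, so it has a cycle and is not a tree.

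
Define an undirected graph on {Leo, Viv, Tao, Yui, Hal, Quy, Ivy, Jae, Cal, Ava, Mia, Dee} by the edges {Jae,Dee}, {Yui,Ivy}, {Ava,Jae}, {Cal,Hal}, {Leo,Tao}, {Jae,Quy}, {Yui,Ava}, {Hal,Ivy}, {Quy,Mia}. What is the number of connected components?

Component: {Viv}
Component: {Leo, Tao}
Component: {Yui, Hal, Quy, Ivy, Jae, Cal, Ava, Mia, Dee}

3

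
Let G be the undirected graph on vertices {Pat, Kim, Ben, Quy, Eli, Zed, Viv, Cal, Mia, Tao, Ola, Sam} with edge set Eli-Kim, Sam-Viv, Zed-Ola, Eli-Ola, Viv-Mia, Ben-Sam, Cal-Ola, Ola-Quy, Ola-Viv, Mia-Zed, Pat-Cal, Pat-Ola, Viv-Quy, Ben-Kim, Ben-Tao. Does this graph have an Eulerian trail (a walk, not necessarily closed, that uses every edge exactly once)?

Degrees: Pat:2, Kim:2, Ben:3, Quy:2, Eli:2, Zed:2, Viv:4, Cal:2, Mia:2, Tao:1, Ola:6, Sam:2
Odd-degree vertices: Ben, Tao (2 total).
With 2 odd-degree vertices and all edges in one connected piece, an Eulerian trail exists (from Ben to Tao).

Yes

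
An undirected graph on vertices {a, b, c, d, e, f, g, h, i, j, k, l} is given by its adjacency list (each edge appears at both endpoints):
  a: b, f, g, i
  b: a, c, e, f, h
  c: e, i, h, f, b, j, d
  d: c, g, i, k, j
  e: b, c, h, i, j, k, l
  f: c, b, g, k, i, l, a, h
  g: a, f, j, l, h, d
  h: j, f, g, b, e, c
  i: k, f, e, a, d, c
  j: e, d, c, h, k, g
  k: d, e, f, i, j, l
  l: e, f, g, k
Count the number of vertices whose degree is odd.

4

Degrees: a:4, b:5, c:7, d:5, e:7, f:8, g:6, h:6, i:6, j:6, k:6, l:4
Odd-degree vertices: b, c, d, e.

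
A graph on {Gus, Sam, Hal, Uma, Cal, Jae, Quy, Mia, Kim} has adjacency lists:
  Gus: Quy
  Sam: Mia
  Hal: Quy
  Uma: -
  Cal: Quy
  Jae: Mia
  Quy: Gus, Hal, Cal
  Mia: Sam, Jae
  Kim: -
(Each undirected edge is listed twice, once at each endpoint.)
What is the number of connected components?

4

Component: {Uma}
Component: {Kim}
Component: {Sam, Jae, Mia}
Component: {Gus, Hal, Cal, Quy}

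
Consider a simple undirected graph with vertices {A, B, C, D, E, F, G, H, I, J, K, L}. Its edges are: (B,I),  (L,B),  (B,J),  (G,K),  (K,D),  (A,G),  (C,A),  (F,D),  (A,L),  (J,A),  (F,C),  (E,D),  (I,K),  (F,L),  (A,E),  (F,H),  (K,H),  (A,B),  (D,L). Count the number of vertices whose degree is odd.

0

Degrees: A:6, B:4, C:2, D:4, E:2, F:4, G:2, H:2, I:2, J:2, K:4, L:4
Odd-degree vertices: none.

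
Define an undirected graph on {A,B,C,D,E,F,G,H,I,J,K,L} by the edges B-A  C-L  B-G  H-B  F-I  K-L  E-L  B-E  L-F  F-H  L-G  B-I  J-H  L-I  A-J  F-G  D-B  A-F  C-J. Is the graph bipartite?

I-F-L-I is an odd cycle (length 3), and a bipartite graph can contain only even cycles.

No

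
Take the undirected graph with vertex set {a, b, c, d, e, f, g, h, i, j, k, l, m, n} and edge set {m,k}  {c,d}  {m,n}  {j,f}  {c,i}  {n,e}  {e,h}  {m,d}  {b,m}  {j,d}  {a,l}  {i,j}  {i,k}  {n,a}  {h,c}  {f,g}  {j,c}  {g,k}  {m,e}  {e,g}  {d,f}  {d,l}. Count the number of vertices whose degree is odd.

8

Degrees: a:2, b:1, c:4, d:5, e:4, f:3, g:3, h:2, i:3, j:4, k:3, l:2, m:5, n:3
Odd-degree vertices: b, d, f, g, i, k, m, n.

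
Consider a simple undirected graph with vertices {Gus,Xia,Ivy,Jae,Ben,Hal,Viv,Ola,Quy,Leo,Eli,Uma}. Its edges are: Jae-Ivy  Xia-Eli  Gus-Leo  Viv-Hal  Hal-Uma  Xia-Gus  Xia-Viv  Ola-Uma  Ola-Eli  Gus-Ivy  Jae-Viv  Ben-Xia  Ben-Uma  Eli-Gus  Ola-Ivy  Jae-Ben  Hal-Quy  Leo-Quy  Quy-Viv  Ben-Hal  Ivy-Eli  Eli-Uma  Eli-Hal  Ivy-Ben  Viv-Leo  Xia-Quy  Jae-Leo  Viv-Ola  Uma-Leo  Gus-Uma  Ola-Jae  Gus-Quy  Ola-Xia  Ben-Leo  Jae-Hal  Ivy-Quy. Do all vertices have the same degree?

Yes

Degrees: Gus:6, Xia:6, Ivy:6, Jae:6, Ben:6, Hal:6, Viv:6, Ola:6, Quy:6, Leo:6, Eli:6, Uma:6
All degrees equal 6; the graph is regular.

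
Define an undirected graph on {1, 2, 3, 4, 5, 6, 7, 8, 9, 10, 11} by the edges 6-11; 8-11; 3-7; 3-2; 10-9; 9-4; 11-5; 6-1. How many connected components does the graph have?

3

Component: {2, 3, 7}
Component: {4, 9, 10}
Component: {1, 5, 6, 8, 11}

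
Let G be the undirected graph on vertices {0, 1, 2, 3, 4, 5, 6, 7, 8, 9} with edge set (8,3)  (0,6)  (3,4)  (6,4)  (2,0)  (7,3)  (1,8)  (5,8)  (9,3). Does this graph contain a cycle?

No

|V| = 10, |E| = 9, number of components = 1.
Since 9 = 10 - 1, the graph is a forest and contains no cycle.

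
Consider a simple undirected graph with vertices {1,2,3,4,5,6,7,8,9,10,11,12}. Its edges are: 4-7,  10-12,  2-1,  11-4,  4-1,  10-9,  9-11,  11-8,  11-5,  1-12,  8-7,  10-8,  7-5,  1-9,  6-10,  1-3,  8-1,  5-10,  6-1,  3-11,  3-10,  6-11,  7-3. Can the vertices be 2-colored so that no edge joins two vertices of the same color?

Partition the vertices as {2, 3, 4, 5, 6, 8, 9, 12} vs {1, 7, 10, 11}. Each listed edge has one endpoint in each part, so the graph is bipartite.

Yes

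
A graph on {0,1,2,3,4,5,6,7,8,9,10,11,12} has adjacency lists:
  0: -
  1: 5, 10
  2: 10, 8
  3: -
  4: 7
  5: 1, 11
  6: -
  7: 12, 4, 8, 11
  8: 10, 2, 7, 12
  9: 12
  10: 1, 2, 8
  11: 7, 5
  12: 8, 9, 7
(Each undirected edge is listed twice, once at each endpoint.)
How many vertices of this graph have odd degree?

4

Degrees: 0:0, 1:2, 2:2, 3:0, 4:1, 5:2, 6:0, 7:4, 8:4, 9:1, 10:3, 11:2, 12:3
Odd-degree vertices: 4, 9, 10, 12.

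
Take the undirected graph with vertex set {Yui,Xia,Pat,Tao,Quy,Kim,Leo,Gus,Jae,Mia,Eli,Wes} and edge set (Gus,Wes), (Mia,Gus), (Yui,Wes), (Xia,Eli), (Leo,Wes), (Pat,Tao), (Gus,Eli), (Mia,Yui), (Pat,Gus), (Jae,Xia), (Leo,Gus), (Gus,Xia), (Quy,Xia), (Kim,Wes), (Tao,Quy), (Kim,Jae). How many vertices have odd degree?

0

Degrees: Yui:2, Xia:4, Pat:2, Tao:2, Quy:2, Kim:2, Leo:2, Gus:6, Jae:2, Mia:2, Eli:2, Wes:4
Odd-degree vertices: none.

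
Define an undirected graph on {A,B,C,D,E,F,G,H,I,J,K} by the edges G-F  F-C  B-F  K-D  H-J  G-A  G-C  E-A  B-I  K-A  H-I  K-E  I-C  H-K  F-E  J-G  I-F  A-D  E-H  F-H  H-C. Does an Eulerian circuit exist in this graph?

Degrees: A:4, B:2, C:4, D:2, E:4, F:6, G:4, H:6, I:4, J:2, K:4
All degrees are even and the non-isolated vertices are connected — an Eulerian circuit exists.

Yes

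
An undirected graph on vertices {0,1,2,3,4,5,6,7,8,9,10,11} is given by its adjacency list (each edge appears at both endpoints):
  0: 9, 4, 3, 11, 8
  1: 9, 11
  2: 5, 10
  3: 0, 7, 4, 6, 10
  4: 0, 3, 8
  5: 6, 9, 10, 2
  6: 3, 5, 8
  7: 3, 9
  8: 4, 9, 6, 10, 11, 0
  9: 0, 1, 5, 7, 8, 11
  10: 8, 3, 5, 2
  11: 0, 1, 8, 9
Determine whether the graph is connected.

Starting from 0 and exploring outward reaches every vertex (0, 3, 9, 4, 11, 8, 10, 7, 6, 5, 1, 2); the graph is connected.

Yes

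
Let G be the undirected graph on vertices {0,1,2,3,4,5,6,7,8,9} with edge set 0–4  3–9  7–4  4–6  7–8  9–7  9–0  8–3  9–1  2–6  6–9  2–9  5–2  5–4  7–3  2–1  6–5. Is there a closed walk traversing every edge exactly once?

No

Degrees: 0:2, 1:2, 2:4, 3:3, 4:4, 5:3, 6:4, 7:4, 8:2, 9:6
3, 5 have odd degree; an Eulerian circuit needs every degree to be even, so none exists.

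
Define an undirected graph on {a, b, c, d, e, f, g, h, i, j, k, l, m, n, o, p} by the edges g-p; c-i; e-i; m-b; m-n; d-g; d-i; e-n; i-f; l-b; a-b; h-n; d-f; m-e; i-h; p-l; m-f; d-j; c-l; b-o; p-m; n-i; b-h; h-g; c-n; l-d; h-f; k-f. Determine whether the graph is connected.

A breadth-first search from a visits a, b, m, o, h, l, n, e, p, f, i, g, c, d, k, j — all 16 vertices — so the graph is connected.

Yes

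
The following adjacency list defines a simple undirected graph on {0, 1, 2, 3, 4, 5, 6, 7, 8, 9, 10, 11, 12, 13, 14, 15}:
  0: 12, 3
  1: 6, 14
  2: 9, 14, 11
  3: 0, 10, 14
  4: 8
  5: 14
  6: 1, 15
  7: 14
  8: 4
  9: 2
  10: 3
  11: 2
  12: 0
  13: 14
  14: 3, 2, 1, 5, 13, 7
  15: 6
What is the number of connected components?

2

Component: {4, 8}
Component: {0, 1, 2, 3, 5, 6, 7, 9, 10, 11, 12, 13, 14, 15}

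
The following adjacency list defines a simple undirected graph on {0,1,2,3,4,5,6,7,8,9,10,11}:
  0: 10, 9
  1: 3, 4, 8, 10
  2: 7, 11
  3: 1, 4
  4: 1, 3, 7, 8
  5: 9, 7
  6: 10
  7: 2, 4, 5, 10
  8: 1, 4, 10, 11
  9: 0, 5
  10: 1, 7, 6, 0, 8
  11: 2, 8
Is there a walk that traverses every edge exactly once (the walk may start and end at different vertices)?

Degrees: 0:2, 1:4, 2:2, 3:2, 4:4, 5:2, 6:1, 7:4, 8:4, 9:2, 10:5, 11:2
Odd-degree vertices: 6, 10 (2 total).
With 2 odd-degree vertices and all edges in one connected piece, an Eulerian trail exists (from 6 to 10).

Yes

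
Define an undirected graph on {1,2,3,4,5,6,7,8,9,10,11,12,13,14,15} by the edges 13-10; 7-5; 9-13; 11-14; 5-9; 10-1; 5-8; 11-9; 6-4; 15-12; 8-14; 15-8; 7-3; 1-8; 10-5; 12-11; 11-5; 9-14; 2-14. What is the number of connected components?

Component: {4, 6}
Component: {1, 2, 3, 5, 7, 8, 9, 10, 11, 12, 13, 14, 15}

2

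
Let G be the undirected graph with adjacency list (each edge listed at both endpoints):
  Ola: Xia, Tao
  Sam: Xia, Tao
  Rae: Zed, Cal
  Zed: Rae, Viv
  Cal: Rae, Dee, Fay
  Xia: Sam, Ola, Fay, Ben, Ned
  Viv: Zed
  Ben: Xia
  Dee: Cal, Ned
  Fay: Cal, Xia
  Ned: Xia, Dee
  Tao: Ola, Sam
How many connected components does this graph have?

1

Component: {Ola, Sam, Rae, Zed, Cal, Xia, Viv, Ben, Dee, Fay, Ned, Tao}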